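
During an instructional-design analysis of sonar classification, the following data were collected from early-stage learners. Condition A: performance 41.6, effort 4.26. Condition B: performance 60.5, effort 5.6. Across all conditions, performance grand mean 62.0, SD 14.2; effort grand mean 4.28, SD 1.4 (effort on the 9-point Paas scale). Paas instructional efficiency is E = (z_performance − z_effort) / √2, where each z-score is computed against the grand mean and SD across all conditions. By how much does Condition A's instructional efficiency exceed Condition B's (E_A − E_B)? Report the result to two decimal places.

-0.26

Condition A: z_P = (41.6 − 62.0)/14.2 = -1.4366; z_E = (4.26 − 4.28)/1.4 = -0.0143; E_A = (-1.4366 − (-0.0143))/√2 = -1.0057.
Condition B: z_P = (60.5 − 62.0)/14.2 = -0.1056; z_E = (5.6 − 4.28)/1.4 = 0.9429; E_B = (-0.1056 − 0.9429)/√2 = -0.7414.
E_A − E_B = -1.0057 − (-0.7414) = -0.2643 ≈ -0.26.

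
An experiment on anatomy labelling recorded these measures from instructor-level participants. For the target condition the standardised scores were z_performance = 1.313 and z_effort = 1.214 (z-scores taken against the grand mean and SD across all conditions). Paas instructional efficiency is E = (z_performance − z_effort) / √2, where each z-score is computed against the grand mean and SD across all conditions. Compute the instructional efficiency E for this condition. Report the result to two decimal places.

z_P − z_E = 1.313 − 1.214 = 0.0990.
E = 0.0990 / √2 = 0.0990 / 1.41421 = 0.0700 ≈ 0.07.

0.07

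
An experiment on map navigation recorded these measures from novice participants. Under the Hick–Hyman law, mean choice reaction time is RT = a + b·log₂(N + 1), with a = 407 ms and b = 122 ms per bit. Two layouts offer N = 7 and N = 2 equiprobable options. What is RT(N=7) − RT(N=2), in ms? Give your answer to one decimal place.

172.6

RT(7) = 407 + 122·log₂(8) = 407 + 122·3.0000 = 773.0000 ms.
RT(2) = 407 + 122·log₂(3) = 407 + 122·1.5850 = 600.3700 ms.
Difference = 773.0000 − 600.3700 = 172.6300 ≈ 172.6 ms.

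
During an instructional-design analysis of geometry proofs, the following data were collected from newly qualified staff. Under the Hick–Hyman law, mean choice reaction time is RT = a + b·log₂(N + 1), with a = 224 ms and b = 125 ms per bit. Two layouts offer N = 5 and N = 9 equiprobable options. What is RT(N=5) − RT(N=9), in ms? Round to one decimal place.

RT(5) = 224 + 125·log₂(6) = 224 + 125·2.5850 = 547.1250 ms.
RT(9) = 224 + 125·log₂(10) = 224 + 125·3.3219 = 639.2375 ms.
Difference = 547.1250 − 639.2375 = -92.1125 ≈ -92.1 ms.

-92.1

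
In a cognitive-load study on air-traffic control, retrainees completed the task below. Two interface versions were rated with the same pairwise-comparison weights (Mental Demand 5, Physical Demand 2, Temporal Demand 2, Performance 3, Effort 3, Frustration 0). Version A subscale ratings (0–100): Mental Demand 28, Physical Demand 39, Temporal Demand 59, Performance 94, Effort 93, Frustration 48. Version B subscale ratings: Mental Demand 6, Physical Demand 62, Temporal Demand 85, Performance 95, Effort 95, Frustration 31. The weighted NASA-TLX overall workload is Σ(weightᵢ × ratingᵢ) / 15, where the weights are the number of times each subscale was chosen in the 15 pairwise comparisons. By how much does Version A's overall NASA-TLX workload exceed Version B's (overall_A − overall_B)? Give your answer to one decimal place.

0.2

Version A weighted sum = 5·28 + 2·39 + 2·59 + 3·94 + 3·93 + 0·48 = 140 + 78 + 118 + 282 + 279 + 0 = 897; overall_A = 897/15 = 59.8000.
Version B weighted sum = 5·6 + 2·62 + 2·85 + 3·95 + 3·95 + 0·31 = 30 + 124 + 170 + 285 + 285 + 0 = 894; overall_B = 894/15 = 59.6000.
Difference = 59.8000 − 59.6000 = 0.2000 ≈ 0.2.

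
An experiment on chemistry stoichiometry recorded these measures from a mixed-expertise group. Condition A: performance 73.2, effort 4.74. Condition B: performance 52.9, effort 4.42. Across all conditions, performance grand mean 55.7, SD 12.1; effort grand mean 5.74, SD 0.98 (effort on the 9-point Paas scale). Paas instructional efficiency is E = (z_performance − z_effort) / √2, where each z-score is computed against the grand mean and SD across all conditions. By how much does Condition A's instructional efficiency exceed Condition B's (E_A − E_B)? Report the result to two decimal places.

0.96

Condition A: z_P = (73.2 − 55.7)/12.1 = 1.4463; z_E = (4.74 − 5.74)/0.98 = -1.0204; E_A = (1.4463 − (-1.0204))/√2 = 1.7442.
Condition B: z_P = (52.9 − 55.7)/12.1 = -0.2314; z_E = (4.42 − 5.74)/0.98 = -1.3469; E_B = (-0.2314 − (-1.3469))/√2 = 0.7888.
E_A − E_B = 1.7442 − 0.7888 = 0.9554 ≈ 0.96.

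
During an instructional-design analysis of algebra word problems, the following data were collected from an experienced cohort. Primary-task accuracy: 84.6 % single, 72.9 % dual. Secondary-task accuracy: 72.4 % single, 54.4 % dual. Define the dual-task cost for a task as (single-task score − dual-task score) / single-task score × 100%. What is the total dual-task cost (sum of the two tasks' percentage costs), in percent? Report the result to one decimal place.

38.7

Primary cost = (84.6 − 72.9) / 84.6 × 100% = 13.8298%.
Secondary cost = (72.4 − 54.4) / 72.4 × 100% = 24.8619%.
Total = 13.8298% + 24.8619% = 38.6917% ≈ 38.7%.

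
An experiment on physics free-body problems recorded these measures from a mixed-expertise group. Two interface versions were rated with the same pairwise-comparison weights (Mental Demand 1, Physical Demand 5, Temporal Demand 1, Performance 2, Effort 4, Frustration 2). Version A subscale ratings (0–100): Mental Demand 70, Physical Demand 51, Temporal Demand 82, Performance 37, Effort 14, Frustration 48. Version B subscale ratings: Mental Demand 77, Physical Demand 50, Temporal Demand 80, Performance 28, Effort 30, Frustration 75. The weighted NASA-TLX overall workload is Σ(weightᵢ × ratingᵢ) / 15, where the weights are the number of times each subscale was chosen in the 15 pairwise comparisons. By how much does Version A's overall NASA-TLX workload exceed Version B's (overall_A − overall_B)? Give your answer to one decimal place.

Version A weighted sum = 1·70 + 5·51 + 1·82 + 2·37 + 4·14 + 2·48 = 70 + 255 + 82 + 74 + 56 + 96 = 633; overall_A = 633/15 = 42.2000.
Version B weighted sum = 1·77 + 5·50 + 1·80 + 2·28 + 4·30 + 2·75 = 77 + 250 + 80 + 56 + 120 + 150 = 733; overall_B = 733/15 = 48.8667.
Difference = 42.2000 − 48.8667 = -6.6667 ≈ -6.7.

-6.7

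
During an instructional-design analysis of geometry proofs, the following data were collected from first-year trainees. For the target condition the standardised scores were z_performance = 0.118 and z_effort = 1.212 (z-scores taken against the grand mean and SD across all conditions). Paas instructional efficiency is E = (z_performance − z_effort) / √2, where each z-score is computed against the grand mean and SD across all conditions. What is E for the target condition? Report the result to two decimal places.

z_P − z_E = 0.118 − 1.212 = -1.0940.
E = -1.0940 / √2 = -1.0940 / 1.41421 = -0.7736 ≈ -0.77.

-0.77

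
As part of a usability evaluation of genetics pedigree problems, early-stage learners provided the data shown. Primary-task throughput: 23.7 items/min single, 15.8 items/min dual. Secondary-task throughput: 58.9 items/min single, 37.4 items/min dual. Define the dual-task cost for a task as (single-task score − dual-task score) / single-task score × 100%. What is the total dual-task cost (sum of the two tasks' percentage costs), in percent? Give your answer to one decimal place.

Primary cost = (23.7 − 15.8) / 23.7 × 100% = 33.3333%.
Secondary cost = (58.9 − 37.4) / 58.9 × 100% = 36.5025%.
Total = 33.3333% + 36.5025% = 69.8358% ≈ 69.8%.

69.8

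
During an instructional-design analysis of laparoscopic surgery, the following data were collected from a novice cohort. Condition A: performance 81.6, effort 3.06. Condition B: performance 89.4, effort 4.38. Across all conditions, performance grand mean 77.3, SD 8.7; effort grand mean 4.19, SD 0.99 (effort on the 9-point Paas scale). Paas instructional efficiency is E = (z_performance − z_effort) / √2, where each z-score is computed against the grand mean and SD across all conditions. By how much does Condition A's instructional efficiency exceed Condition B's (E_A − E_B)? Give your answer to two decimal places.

Condition A: z_P = (81.6 − 77.3)/8.7 = 0.4943; z_E = (3.06 − 4.19)/0.99 = -1.1414; E_A = (0.4943 − (-1.1414))/√2 = 1.1566.
Condition B: z_P = (89.4 − 77.3)/8.7 = 1.3908; z_E = (4.38 − 4.19)/0.99 = 0.1919; E_B = (1.3908 − 0.1919)/√2 = 0.8478.
E_A − E_B = 1.1566 − 0.8478 = 0.3088 ≈ 0.31.

0.31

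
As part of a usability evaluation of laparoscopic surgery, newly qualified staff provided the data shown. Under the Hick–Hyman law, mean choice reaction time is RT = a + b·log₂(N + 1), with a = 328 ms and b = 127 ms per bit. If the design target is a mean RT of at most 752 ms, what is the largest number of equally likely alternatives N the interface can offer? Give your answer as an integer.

9

Set 328 + 127·log₂(N + 1) ≤ 752.
log₂(N + 1) ≤ (752 − 328) / 127 = 3.3386.
N + 1 ≤ 2^3.3386 = 10.1162.
N ≤ 9.1162, so the largest integer N is 9.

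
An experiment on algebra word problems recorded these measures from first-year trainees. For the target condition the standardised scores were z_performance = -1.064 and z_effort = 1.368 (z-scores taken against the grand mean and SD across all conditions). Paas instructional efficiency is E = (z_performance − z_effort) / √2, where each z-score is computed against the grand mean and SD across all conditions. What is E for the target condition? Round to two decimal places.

-1.72

z_P − z_E = -1.064 − 1.368 = -2.4320.
E = -2.4320 / √2 = -2.4320 / 1.41421 = -1.7197 ≈ -1.72.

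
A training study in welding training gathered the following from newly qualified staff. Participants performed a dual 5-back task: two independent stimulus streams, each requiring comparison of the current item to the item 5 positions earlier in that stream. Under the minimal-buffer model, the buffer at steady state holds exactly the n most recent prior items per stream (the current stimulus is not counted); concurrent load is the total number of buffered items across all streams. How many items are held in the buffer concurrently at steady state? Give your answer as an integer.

10

Each stream's buffer holds its 5 most recent prior items.
Two independent streams: 2 × 5 = 10 buffered items at steady state.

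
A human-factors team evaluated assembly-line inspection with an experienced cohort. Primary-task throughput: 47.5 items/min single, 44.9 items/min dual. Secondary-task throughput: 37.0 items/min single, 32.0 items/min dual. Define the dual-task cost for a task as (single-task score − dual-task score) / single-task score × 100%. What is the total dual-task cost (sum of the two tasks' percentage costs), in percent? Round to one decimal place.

19.0

Primary cost = (47.5 − 44.9) / 47.5 × 100% = 5.4737%.
Secondary cost = (37.0 − 32.0) / 37.0 × 100% = 13.5135%.
Total = 5.4737% + 13.5135% = 18.9872% ≈ 19.0%.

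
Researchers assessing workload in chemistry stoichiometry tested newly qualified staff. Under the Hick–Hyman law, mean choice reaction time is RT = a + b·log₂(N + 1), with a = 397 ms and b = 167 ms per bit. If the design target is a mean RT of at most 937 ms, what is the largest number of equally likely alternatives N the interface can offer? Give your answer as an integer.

8

Set 397 + 167·log₂(N + 1) ≤ 937.
log₂(N + 1) ≤ (937 − 397) / 167 = 3.2335.
N + 1 ≤ 2^3.2335 = 9.4055.
N ≤ 8.4055, so the largest integer N is 8.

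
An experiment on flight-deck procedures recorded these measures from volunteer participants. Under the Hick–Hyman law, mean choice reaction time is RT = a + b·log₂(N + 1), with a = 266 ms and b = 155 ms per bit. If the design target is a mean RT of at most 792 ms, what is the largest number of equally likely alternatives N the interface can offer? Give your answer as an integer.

Set 266 + 155·log₂(N + 1) ≤ 792.
log₂(N + 1) ≤ (792 − 266) / 155 = 3.3935.
N + 1 ≤ 2^3.3935 = 10.5086.
N ≤ 9.5086, so the largest integer N is 9.

9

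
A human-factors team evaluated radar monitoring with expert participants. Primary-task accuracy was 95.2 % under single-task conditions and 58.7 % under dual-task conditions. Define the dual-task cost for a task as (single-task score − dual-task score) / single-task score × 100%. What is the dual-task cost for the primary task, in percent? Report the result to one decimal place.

Cost = (95.2 − 58.7) / 95.2 × 100%
     = 36.5000 / 95.2 × 100% = 38.3403%.
≈ 38.3%.

38.3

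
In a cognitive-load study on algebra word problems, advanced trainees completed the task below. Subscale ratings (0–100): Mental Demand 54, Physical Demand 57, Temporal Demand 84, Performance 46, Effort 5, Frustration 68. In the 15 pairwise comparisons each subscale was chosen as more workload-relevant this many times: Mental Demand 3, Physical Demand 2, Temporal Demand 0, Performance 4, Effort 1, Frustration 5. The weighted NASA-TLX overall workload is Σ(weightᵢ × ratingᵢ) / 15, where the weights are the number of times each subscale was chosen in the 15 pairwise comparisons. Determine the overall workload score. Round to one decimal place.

53.7

The tallies are the weights (they sum to 15).
Weighted sum = 3·54 + 2·57 + 0·84 + 4·46 + 1·5 + 5·68
            = 162 + 114 + 0 + 184 + 5 + 340 = 805.
Overall workload = 805 / 15 = 53.6667 ≈ 53.7.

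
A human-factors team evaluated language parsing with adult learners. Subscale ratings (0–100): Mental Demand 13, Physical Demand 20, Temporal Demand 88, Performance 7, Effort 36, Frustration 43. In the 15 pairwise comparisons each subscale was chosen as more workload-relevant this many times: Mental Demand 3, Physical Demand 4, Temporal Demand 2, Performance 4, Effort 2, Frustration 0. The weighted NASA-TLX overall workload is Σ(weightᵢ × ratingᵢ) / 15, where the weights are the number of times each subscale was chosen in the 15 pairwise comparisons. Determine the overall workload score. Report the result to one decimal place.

26.3

The tallies are the weights (they sum to 15).
Weighted sum = 3·13 + 4·20 + 2·88 + 4·7 + 2·36 + 0·43
            = 39 + 80 + 176 + 28 + 72 + 0 = 395.
Overall workload = 395 / 15 = 26.3333 ≈ 26.3.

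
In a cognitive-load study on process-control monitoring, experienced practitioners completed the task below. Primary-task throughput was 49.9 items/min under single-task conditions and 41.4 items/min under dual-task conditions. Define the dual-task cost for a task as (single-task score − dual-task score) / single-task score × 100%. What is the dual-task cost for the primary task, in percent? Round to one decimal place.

17.0

Cost = (49.9 − 41.4) / 49.9 × 100%
     = 8.5000 / 49.9 × 100% = 17.0341%.
≈ 17.0%.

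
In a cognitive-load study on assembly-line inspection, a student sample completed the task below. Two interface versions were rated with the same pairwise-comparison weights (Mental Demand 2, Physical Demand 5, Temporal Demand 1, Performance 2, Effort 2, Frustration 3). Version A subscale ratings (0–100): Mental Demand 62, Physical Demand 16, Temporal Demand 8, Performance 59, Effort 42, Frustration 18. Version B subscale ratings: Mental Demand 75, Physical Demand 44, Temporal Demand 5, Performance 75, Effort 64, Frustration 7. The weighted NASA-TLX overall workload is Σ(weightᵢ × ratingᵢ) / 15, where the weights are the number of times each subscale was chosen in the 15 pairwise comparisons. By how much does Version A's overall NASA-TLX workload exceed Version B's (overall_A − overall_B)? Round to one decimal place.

-13.7

Version A weighted sum = 2·62 + 5·16 + 1·8 + 2·59 + 2·42 + 3·18 = 124 + 80 + 8 + 118 + 84 + 54 = 468; overall_A = 468/15 = 31.2000.
Version B weighted sum = 2·75 + 5·44 + 1·5 + 2·75 + 2·64 + 3·7 = 150 + 220 + 5 + 150 + 128 + 21 = 674; overall_B = 674/15 = 44.9333.
Difference = 31.2000 − 44.9333 = -13.7333 ≈ -13.7.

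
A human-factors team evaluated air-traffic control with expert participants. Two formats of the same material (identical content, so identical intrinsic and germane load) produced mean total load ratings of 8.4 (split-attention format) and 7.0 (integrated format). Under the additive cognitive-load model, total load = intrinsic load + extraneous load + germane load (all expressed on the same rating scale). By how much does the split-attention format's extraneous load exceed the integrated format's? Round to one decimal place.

Intrinsic and germane load are equal across formats, so the difference in total load equals the difference in extraneous load.
Extraneous-load difference = 8.4 − 7.0 = 1.4.

1.4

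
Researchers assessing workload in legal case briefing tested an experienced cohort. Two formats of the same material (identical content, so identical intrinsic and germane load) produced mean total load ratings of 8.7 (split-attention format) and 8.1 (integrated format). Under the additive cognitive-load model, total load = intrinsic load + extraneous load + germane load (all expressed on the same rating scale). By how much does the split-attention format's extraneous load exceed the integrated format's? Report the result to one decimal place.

Intrinsic and germane load are equal across formats, so the difference in total load equals the difference in extraneous load.
Extraneous-load difference = 8.7 − 8.1 = 0.6.

0.6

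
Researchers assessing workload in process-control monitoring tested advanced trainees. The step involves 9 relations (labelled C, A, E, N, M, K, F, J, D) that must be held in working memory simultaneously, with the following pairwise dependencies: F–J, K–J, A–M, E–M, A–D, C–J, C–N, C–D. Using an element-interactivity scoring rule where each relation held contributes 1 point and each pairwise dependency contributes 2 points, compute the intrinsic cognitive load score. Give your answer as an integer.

Count of relations held simultaneously: 9.
Count of pairwise dependencies listed: 8.
Element contribution: 9 × 1 = 9.
Interaction contribution: 8 × 2 = 16.
Intrinsic load = 9 + 16 = 25.

25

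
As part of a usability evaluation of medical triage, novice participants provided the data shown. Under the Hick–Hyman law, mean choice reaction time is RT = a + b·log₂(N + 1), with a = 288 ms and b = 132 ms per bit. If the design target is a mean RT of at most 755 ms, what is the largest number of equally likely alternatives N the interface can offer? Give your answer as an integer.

Set 288 + 132·log₂(N + 1) ≤ 755.
log₂(N + 1) ≤ (755 − 288) / 132 = 3.5379.
N + 1 ≤ 2^3.5379 = 11.6149.
N ≤ 10.6149, so the largest integer N is 10.

10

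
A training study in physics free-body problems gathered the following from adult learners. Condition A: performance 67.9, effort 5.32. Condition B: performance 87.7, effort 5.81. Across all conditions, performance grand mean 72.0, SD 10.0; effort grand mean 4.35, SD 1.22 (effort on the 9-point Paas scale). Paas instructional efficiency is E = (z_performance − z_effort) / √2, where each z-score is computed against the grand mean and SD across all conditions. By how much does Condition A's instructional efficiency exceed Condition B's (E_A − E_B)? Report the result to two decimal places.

Condition A: z_P = (67.9 − 72.0)/10.0 = -0.4100; z_E = (5.32 − 4.35)/1.22 = 0.7951; E_A = (-0.4100 − 0.7951)/√2 = -0.8521.
Condition B: z_P = (87.7 − 72.0)/10.0 = 1.5700; z_E = (5.81 − 4.35)/1.22 = 1.1967; E_B = (1.5700 − 1.1967)/√2 = 0.2640.
E_A − E_B = -0.8521 − 0.2640 = -1.1161 ≈ -1.12.

-1.12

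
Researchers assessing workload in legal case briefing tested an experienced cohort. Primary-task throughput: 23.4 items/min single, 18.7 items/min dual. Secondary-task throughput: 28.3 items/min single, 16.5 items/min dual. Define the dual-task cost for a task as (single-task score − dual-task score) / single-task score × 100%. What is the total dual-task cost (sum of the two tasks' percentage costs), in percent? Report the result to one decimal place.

Primary cost = (23.4 − 18.7) / 23.4 × 100% = 20.0855%.
Secondary cost = (28.3 − 16.5) / 28.3 × 100% = 41.6961%.
Total = 20.0855% + 41.6961% = 61.7816% ≈ 61.8%.

61.8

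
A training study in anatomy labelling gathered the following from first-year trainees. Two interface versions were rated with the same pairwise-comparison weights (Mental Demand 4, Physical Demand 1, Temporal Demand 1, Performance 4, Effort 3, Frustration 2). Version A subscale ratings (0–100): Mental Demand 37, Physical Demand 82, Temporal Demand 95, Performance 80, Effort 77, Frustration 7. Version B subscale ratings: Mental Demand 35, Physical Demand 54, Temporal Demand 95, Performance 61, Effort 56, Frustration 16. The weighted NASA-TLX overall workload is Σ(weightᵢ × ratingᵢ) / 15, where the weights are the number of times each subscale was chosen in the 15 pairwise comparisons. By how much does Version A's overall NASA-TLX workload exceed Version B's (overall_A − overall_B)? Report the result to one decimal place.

10.5

Version A weighted sum = 4·37 + 1·82 + 1·95 + 4·80 + 3·77 + 2·7 = 148 + 82 + 95 + 320 + 231 + 14 = 890; overall_A = 890/15 = 59.3333.
Version B weighted sum = 4·35 + 1·54 + 1·95 + 4·61 + 3·56 + 2·16 = 140 + 54 + 95 + 244 + 168 + 32 = 733; overall_B = 733/15 = 48.8667.
Difference = 59.3333 − 48.8667 = 10.4666 ≈ 10.5.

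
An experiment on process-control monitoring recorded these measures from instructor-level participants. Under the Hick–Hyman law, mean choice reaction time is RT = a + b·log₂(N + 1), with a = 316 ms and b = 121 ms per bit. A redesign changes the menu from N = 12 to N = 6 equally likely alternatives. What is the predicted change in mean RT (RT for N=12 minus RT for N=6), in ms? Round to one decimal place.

RT(12) = 316 + 121·log₂(13) = 316 + 121·3.7004 = 763.7484 ms.
RT(6) = 316 + 121·log₂(7) = 316 + 121·2.8074 = 655.6954 ms.
Difference = 763.7484 − 655.6954 = 108.0530 ≈ 108.1 ms.

108.1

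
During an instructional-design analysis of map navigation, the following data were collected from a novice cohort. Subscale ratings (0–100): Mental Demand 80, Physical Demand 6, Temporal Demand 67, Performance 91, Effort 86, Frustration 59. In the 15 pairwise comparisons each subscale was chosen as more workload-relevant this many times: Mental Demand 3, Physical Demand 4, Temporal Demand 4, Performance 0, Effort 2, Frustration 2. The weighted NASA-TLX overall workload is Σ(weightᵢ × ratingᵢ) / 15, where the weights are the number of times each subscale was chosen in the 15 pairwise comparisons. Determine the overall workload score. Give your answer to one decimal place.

54.8

The tallies are the weights (they sum to 15).
Weighted sum = 3·80 + 4·6 + 4·67 + 0·91 + 2·86 + 2·59
            = 240 + 24 + 268 + 0 + 172 + 118 = 822.
Overall workload = 822 / 15 = 54.8000 ≈ 54.8.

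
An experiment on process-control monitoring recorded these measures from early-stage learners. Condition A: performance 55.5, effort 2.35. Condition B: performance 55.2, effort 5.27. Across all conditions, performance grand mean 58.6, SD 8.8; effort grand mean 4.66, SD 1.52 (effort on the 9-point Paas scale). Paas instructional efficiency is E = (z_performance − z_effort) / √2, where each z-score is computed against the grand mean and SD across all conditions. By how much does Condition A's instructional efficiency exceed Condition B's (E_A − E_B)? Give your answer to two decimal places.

Condition A: z_P = (55.5 − 58.6)/8.8 = -0.3523; z_E = (2.35 − 4.66)/1.52 = -1.5197; E_A = (-0.3523 − (-1.5197))/√2 = 0.8255.
Condition B: z_P = (55.2 − 58.6)/8.8 = -0.3864; z_E = (5.27 − 4.66)/1.52 = 0.4013; E_B = (-0.3864 − 0.4013)/√2 = -0.5570.
E_A − E_B = 0.8255 − (-0.5570) = 1.3825 ≈ 1.38.

1.38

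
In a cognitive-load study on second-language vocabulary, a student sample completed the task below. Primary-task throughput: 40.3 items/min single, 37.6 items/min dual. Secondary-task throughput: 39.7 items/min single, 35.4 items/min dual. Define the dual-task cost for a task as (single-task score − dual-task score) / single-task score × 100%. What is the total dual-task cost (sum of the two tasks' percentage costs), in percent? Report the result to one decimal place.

17.5

Primary cost = (40.3 − 37.6) / 40.3 × 100% = 6.6998%.
Secondary cost = (39.7 − 35.4) / 39.7 × 100% = 10.8312%.
Total = 6.6998% + 10.8312% = 17.5310% ≈ 17.5%.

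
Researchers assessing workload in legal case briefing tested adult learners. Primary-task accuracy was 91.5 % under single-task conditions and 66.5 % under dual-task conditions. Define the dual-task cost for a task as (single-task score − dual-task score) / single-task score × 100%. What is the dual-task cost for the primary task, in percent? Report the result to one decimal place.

27.3

Cost = (91.5 − 66.5) / 91.5 × 100%
     = 25.0000 / 91.5 × 100% = 27.3224%.
≈ 27.3%.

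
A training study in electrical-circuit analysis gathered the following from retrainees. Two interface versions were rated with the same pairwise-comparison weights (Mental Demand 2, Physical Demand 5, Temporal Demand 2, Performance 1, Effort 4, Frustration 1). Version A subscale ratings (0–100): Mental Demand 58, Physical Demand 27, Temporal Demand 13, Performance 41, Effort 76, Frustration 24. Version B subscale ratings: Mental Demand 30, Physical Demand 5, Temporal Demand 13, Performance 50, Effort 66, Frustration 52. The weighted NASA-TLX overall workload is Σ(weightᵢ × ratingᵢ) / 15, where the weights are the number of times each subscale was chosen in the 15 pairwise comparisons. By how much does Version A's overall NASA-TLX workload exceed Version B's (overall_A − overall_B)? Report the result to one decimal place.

Version A weighted sum = 2·58 + 5·27 + 2·13 + 1·41 + 4·76 + 1·24 = 116 + 135 + 26 + 41 + 304 + 24 = 646; overall_A = 646/15 = 43.0667.
Version B weighted sum = 2·30 + 5·5 + 2·13 + 1·50 + 4·66 + 1·52 = 60 + 25 + 26 + 50 + 264 + 52 = 477; overall_B = 477/15 = 31.8000.
Difference = 43.0667 − 31.8000 = 11.2667 ≈ 11.3.

11.3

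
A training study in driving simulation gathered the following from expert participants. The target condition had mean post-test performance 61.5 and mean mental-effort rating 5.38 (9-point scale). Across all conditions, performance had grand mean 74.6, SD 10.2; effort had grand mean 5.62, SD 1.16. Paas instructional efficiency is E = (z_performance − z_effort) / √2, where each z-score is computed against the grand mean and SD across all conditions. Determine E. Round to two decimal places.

z_performance = (61.5 − 74.6) / 10.2 = -13.1000 / 10.2 = -1.2843.
z_effort = (5.38 − 5.62) / 1.16 = -0.2400 / 1.16 = -0.2069.
z_P − z_E = -1.2843 − (-0.2069) = -1.0774.
E = -1.0774 / √2 = -1.0774 / 1.41421 = -0.7618 ≈ -0.76.

-0.76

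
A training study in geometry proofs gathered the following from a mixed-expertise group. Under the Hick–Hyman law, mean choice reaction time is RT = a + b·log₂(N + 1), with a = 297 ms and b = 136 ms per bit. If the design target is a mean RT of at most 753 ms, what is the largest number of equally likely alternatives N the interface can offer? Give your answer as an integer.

Set 297 + 136·log₂(N + 1) ≤ 753.
log₂(N + 1) ≤ (753 − 297) / 136 = 3.3529.
N + 1 ≤ 2^3.3529 = 10.2170.
N ≤ 9.2170, so the largest integer N is 9.

9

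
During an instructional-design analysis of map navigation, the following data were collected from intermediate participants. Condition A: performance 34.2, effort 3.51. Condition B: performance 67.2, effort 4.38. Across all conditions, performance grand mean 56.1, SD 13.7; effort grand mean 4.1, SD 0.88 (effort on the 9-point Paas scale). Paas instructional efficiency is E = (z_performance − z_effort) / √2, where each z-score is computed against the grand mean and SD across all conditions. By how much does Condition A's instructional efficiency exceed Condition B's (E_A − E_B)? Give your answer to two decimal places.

-1.00

Condition A: z_P = (34.2 − 56.1)/13.7 = -1.5985; z_E = (3.51 − 4.1)/0.88 = -0.6705; E_A = (-1.5985 − (-0.6705))/√2 = -0.6562.
Condition B: z_P = (67.2 − 56.1)/13.7 = 0.8102; z_E = (4.38 − 4.1)/0.88 = 0.3182; E_B = (0.8102 − 0.3182)/√2 = 0.3479.
E_A − E_B = -0.6562 − 0.3479 = -1.0041 ≈ -1.00.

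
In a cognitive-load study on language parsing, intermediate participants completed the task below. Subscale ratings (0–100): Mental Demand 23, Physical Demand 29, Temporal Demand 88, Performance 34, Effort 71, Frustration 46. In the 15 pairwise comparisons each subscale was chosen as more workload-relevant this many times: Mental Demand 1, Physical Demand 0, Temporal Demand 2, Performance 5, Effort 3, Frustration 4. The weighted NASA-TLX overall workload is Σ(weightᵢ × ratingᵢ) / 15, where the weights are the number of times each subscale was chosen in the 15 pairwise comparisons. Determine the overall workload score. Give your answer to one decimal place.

51.1

The tallies are the weights (they sum to 15).
Weighted sum = 1·23 + 0·29 + 2·88 + 5·34 + 3·71 + 4·46
            = 23 + 0 + 176 + 170 + 213 + 184 = 766.
Overall workload = 766 / 15 = 51.0667 ≈ 51.1.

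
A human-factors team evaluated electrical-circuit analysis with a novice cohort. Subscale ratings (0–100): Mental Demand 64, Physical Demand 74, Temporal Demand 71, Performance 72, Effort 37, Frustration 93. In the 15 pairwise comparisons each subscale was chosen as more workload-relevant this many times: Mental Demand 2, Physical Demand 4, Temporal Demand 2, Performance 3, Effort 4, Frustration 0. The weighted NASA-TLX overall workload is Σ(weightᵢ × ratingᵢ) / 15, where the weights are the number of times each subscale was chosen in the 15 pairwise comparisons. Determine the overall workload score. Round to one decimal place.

62.0

The tallies are the weights (they sum to 15).
Weighted sum = 2·64 + 4·74 + 2·71 + 3·72 + 4·37 + 0·93
            = 128 + 296 + 142 + 216 + 148 + 0 = 930.
Overall workload = 930 / 15 = 62.0000 ≈ 62.0.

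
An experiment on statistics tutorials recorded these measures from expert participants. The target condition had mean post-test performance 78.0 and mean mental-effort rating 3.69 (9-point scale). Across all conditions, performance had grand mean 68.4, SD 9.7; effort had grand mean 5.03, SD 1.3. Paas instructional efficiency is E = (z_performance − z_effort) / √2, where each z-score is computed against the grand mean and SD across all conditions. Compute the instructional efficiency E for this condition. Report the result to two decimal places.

z_performance = (78.0 − 68.4) / 9.7 = 9.6000 / 9.7 = 0.9897.
z_effort = (3.69 − 5.03) / 1.3 = -1.3400 / 1.3 = -1.0308.
z_P − z_E = 0.9897 − (-1.0308) = 2.0205.
E = 2.0205 / √2 = 2.0205 / 1.41421 = 1.4287 ≈ 1.43.

1.43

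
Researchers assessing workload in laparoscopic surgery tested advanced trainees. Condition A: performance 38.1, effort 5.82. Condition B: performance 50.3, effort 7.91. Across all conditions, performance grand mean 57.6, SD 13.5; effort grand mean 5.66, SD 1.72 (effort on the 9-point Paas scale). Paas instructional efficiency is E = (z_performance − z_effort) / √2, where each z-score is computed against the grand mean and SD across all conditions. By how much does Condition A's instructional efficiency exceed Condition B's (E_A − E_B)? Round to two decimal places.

Condition A: z_P = (38.1 − 57.6)/13.5 = -1.4444; z_E = (5.82 − 5.66)/1.72 = 0.0930; E_A = (-1.4444 − 0.0930)/√2 = -1.0871.
Condition B: z_P = (50.3 − 57.6)/13.5 = -0.5407; z_E = (7.91 − 5.66)/1.72 = 1.3081; E_B = (-0.5407 − 1.3081)/√2 = -1.3073.
E_A − E_B = -1.0871 − (-1.3073) = 0.2202 ≈ 0.22.

0.22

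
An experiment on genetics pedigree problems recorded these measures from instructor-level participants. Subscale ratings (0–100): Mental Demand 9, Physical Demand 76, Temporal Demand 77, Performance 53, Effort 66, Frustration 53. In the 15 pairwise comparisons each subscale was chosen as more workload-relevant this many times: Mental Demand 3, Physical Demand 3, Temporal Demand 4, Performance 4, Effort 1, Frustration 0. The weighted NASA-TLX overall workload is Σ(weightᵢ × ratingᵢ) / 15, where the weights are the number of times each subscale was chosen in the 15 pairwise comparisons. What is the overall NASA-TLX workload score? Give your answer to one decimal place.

56.1

The tallies are the weights (they sum to 15).
Weighted sum = 3·9 + 3·76 + 4·77 + 4·53 + 1·66 + 0·53
            = 27 + 228 + 308 + 212 + 66 + 0 = 841.
Overall workload = 841 / 15 = 56.0667 ≈ 56.1.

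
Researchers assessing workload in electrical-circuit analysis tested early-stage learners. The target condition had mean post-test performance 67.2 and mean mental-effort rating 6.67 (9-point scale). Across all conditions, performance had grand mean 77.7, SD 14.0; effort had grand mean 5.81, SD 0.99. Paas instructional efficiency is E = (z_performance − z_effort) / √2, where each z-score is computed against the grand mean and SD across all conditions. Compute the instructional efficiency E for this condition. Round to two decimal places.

-1.14

z_performance = (67.2 − 77.7) / 14.0 = -10.5000 / 14.0 = -0.7500.
z_effort = (6.67 − 5.81) / 0.99 = 0.8600 / 0.99 = 0.8687.
z_P − z_E = -0.7500 − 0.8687 = -1.6187.
E = -1.6187 / √2 = -1.6187 / 1.41421 = -1.1446 ≈ -1.14.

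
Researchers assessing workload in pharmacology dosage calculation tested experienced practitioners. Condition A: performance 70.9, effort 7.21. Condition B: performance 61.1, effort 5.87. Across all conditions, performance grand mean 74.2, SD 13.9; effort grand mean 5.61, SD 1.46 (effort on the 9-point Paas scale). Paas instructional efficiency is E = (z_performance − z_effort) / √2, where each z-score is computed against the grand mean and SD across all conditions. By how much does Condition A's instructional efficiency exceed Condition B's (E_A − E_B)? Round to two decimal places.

Condition A: z_P = (70.9 − 74.2)/13.9 = -0.2374; z_E = (7.21 − 5.61)/1.46 = 1.0959; E_A = (-0.2374 − 1.0959)/√2 = -0.9428.
Condition B: z_P = (61.1 − 74.2)/13.9 = -0.9424; z_E = (5.87 − 5.61)/1.46 = 0.1781; E_B = (-0.9424 − 0.1781)/√2 = -0.7923.
E_A − E_B = -0.9428 − (-0.7923) = -0.1505 ≈ -0.15.

-0.15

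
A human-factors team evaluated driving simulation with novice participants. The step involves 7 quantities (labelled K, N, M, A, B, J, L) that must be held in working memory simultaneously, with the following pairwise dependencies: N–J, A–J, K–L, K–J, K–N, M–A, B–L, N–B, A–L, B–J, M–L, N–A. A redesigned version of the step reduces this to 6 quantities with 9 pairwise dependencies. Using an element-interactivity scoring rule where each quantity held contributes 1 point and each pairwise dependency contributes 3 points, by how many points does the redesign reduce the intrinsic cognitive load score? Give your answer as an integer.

Original: 7 × 1 + 12 × 3 = 7 + 36 = 43.
Redesigned: 6 × 1 + 9 × 3 = 6 + 27 = 33.
Reduction = 43 − 33 = 10.

10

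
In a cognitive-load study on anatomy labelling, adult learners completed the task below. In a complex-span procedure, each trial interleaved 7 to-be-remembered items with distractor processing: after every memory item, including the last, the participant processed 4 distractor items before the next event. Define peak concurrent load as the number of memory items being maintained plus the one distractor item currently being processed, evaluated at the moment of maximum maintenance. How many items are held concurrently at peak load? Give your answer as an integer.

Maintenance is greatest during the distractor(s) after memory item 7: all 7 memory items are being held.
One distractor item is concurrently being processed.
Peak concurrent load = 7 + 1 = 8 items.

8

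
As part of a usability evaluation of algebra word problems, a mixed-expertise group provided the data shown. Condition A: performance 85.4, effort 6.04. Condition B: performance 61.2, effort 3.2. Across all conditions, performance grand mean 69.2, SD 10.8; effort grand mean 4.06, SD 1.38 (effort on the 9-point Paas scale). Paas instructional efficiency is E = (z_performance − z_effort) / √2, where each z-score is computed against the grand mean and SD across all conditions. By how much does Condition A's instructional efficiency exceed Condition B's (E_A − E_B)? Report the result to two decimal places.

Condition A: z_P = (85.4 − 69.2)/10.8 = 1.5000; z_E = (6.04 − 4.06)/1.38 = 1.4348; E_A = (1.5000 − 1.4348)/√2 = 0.0461.
Condition B: z_P = (61.2 − 69.2)/10.8 = -0.7407; z_E = (3.2 − 4.06)/1.38 = -0.6232; E_B = (-0.7407 − (-0.6232))/√2 = -0.0831.
E_A − E_B = 0.0461 − (-0.0831) = 0.1292 ≈ 0.13.

0.13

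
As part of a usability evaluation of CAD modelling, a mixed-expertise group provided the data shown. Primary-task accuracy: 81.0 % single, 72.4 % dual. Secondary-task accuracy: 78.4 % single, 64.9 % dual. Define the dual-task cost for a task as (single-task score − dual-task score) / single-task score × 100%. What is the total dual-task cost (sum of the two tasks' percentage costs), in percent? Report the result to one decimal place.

27.8

Primary cost = (81.0 − 72.4) / 81.0 × 100% = 10.6173%.
Secondary cost = (78.4 − 64.9) / 78.4 × 100% = 17.2194%.
Total = 10.6173% + 17.2194% = 27.8367% ≈ 27.8%.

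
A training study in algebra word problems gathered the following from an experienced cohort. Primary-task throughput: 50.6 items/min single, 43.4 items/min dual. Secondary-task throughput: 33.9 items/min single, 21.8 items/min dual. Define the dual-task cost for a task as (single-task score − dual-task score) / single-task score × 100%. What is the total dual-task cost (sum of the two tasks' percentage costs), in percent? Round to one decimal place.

49.9

Primary cost = (50.6 − 43.4) / 50.6 × 100% = 14.2292%.
Secondary cost = (33.9 − 21.8) / 33.9 × 100% = 35.6932%.
Total = 14.2292% + 35.6932% = 49.9224% ≈ 49.9%.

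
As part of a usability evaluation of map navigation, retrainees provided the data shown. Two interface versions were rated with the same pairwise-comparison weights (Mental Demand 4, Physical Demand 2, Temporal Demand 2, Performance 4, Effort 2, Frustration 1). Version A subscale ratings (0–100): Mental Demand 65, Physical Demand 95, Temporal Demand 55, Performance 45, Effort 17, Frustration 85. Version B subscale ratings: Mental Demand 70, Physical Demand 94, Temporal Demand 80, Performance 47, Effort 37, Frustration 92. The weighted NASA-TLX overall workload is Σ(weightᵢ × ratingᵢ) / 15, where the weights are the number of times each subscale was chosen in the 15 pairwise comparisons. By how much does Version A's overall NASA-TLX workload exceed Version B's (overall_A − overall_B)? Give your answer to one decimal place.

-8.2

Version A weighted sum = 4·65 + 2·95 + 2·55 + 4·45 + 2·17 + 1·85 = 260 + 190 + 110 + 180 + 34 + 85 = 859; overall_A = 859/15 = 57.2667.
Version B weighted sum = 4·70 + 2·94 + 2·80 + 4·47 + 2·37 + 1·92 = 280 + 188 + 160 + 188 + 74 + 92 = 982; overall_B = 982/15 = 65.4667.
Difference = 57.2667 − 65.4667 = -8.2000 ≈ -8.2.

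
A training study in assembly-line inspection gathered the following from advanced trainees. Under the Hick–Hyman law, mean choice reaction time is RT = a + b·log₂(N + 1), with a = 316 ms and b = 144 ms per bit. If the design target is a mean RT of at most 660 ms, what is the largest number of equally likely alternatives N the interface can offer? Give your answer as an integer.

4

Set 316 + 144·log₂(N + 1) ≤ 660.
log₂(N + 1) ≤ (660 − 316) / 144 = 2.3889.
N + 1 ≤ 2^2.3889 = 5.2376.
N ≤ 4.2376, so the largest integer N is 4.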